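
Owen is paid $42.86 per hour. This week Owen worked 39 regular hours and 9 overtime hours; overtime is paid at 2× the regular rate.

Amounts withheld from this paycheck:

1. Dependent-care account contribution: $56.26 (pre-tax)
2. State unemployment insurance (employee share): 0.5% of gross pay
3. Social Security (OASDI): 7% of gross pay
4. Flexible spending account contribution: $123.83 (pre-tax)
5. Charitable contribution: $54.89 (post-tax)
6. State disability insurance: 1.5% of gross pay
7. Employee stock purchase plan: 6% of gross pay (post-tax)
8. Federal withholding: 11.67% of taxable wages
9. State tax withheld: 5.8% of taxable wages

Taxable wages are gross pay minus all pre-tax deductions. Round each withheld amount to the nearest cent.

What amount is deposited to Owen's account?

Regular pay: 39 × $42.86 = $1,671.54
Overtime pay: 9 × $42.86 × 2 = $771.48
Gross pay = $1,671.54 + $771.48 = $2,443.02
Dependent-care account contribution: $56.26
Flexible spending account contribution: $123.83
Pre-tax total = $56.26 + $123.83 = $180.09
Taxable wages = $2,443.02 − $180.09 = $2,262.93
Federal withholding: $2,262.93 × 0.1167 = $264.08
State tax withheld: $2,262.93 × 0.058 = $131.25
State unemployment insurance (employee share): $2,443.02 × 0.005 = $12.22
State disability insurance: $2,443.02 × 0.015 = $36.65
Social Security (OASDI): $2,443.02 × 0.07 = $171.01
Employee stock purchase plan: $2,443.02 × 0.06 = $146.58
Charitable contribution: $54.89
Total deductions = $56.26 + $123.83 + $264.08 + $131.25 + $12.22 + $36.65 + $171.01 + $146.58 + $54.89 = $996.77
Net pay = $2,443.02 − $996.77 = $1,446.25

$1,446.25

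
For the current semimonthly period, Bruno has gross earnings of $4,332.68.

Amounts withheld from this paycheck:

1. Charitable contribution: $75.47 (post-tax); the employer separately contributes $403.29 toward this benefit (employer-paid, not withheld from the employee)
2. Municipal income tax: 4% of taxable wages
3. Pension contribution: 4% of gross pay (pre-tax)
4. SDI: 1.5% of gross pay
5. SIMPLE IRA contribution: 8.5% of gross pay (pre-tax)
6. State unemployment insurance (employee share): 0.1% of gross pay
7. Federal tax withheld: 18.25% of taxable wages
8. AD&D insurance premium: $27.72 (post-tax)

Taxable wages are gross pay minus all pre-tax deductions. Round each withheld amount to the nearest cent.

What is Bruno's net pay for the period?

$2,775.07

SIMPLE IRA contribution: $4,332.68 × 0.085 = $368.28
Pension contribution: $4,332.68 × 0.04 = $173.31
Pre-tax total = $368.28 + $173.31 = $541.59
Taxable wages = $4,332.68 − $541.59 = $3,791.09
Federal tax withheld: $3,791.09 × 0.1825 = $691.87
Municipal income tax: $3,791.09 × 0.04 = $151.64
State unemployment insurance (employee share): $4,332.68 × 0.001 = $4.33
SDI: $4,332.68 × 0.015 = $64.99
AD&D insurance premium: $27.72
Charitable contribution: $75.47
(Employer's $403.29 toward charitable contribution is not withheld from the employee.)
Total deductions = $368.28 + $173.31 + $691.87 + $151.64 + $4.33 + $64.99 + $27.72 + $75.47 = $1,557.61
Net pay = $4,332.68 − $1,557.61 = $2,775.07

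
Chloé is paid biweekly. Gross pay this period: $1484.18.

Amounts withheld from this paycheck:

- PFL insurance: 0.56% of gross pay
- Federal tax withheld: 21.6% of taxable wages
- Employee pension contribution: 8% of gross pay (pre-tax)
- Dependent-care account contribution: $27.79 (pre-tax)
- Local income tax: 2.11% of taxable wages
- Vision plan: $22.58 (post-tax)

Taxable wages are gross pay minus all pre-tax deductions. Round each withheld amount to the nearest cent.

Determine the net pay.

$989.62

Dependent-care account contribution: $27.79
Employee pension contribution: $1484.18 × 0.08 = $118.73
Pre-tax total = $27.79 + $118.73 = $146.52
Taxable wages = $1484.18 − $146.52 = $1337.66
Local income tax: $1337.66 × 0.0211 = $28.22
Federal tax withheld: $1337.66 × 0.216 = $288.93
PFL insurance: $1484.18 × 0.0056 = $8.31
Vision plan: $22.58
Total deductions = $27.79 + $118.73 + $28.22 + $288.93 + $8.31 + $22.58 = $494.56
Net pay = $1484.18 − $494.56 = $989.62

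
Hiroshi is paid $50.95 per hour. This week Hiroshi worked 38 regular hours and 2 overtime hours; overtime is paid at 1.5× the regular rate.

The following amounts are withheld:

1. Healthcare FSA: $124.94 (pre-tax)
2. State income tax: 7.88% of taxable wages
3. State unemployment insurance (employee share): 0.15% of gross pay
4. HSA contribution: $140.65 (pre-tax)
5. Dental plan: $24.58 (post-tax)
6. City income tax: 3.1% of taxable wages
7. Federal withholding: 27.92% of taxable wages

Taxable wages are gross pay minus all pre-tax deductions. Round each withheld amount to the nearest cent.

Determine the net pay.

$1086.37

Regular pay: 38 × $50.95 = $1936.10
Overtime pay: 2 × $50.95 × 1.5 = $152.85
Gross pay = $1936.10 + $152.85 = $2088.95
Healthcare FSA: $124.94
HSA contribution: $140.65
Pre-tax total = $124.94 + $140.65 = $265.59
Taxable wages = $2088.95 − $265.59 = $1823.36
City income tax: $1823.36 × 0.031 = $56.52
Federal withholding: $1823.36 × 0.2792 = $509.08
State income tax: $1823.36 × 0.0788 = $143.68
State unemployment insurance (employee share): $2088.95 × 0.0015 = $3.13
Dental plan: $24.58
Total deductions = $124.94 + $140.65 + $56.52 + $509.08 + $143.68 + $3.13 + $24.58 = $1002.58
Net pay = $2088.95 − $1002.58 = $1086.37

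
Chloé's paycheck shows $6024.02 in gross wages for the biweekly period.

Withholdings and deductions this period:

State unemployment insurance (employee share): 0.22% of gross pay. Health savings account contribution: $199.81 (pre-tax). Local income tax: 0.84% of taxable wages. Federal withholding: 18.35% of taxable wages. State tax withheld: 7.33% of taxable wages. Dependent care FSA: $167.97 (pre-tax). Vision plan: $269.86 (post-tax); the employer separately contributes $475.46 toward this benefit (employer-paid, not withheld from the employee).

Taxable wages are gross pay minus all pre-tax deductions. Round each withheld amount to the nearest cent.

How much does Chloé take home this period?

Health savings account contribution: $199.81
Dependent care FSA: $167.97
Pre-tax total = $199.81 + $167.97 = $367.78
Taxable wages = $6024.02 − $367.78 = $5656.24
Local income tax: $5656.24 × 0.0084 = $47.51
State tax withheld: $5656.24 × 0.0733 = $414.60
Federal withholding: $5656.24 × 0.1835 = $1037.92
State unemployment insurance (employee share): $6024.02 × 0.0022 = $13.25
Vision plan: $269.86
(Employer's $475.46 toward vision plan is not withheld from the employee.)
Total deductions = $199.81 + $167.97 + $47.51 + $414.60 + $1037.92 + $13.25 + $269.86 = $2150.92
Net pay = $6024.02 − $2150.92 = $3873.10

$3873.10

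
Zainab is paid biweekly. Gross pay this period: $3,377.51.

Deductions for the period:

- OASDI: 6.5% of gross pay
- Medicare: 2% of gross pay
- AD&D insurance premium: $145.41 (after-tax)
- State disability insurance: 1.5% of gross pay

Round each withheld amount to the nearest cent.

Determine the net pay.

State disability insurance: $3,377.51 × 0.015 = $50.66
Medicare: $3,377.51 × 0.02 = $67.55
OASDI: $3,377.51 × 0.065 = $219.54
AD&D insurance premium: $145.41
Total deductions = $50.66 + $67.55 + $219.54 + $145.41 = $483.16
Net pay = $3,377.51 − $483.16 = $2,894.35

$2,894.35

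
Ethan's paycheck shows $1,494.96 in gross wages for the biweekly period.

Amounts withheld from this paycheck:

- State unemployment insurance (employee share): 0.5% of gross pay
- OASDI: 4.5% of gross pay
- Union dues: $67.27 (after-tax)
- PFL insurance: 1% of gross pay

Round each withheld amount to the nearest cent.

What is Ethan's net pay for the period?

State unemployment insurance (employee share): $1,494.96 × 0.005 = $7.47
OASDI: $1,494.96 × 0.045 = $67.27
PFL insurance: $1,494.96 × 0.01 = $14.95
Union dues: $67.27
Total deductions = $7.47 + $67.27 + $14.95 + $67.27 = $156.96
Net pay = $1,494.96 − $156.96 = $1,338.00

$1,338.00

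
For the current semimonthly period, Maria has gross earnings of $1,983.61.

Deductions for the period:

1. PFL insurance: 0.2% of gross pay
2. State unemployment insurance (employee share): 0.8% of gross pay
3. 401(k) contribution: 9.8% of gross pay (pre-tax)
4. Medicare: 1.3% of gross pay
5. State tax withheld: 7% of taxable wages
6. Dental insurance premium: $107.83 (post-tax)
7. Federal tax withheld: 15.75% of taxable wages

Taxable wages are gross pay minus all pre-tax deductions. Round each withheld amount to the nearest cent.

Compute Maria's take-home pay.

401(k) contribution: $1,983.61 × 0.098 = $194.39
Taxable wages = $1,983.61 − $194.39 = $1,789.22
State tax withheld: $1,789.22 × 0.07 = $125.25
Federal tax withheld: $1,789.22 × 0.1575 = $281.80
Medicare: $1,983.61 × 0.013 = $25.79
PFL insurance: $1,983.61 × 0.002 = $3.97
State unemployment insurance (employee share): $1,983.61 × 0.008 = $15.87
Dental insurance premium: $107.83
Total deductions = $194.39 + $125.25 + $281.80 + $25.79 + $3.97 + $15.87 + $107.83 = $754.90
Net pay = $1,983.61 − $754.90 = $1,228.71

$1,228.71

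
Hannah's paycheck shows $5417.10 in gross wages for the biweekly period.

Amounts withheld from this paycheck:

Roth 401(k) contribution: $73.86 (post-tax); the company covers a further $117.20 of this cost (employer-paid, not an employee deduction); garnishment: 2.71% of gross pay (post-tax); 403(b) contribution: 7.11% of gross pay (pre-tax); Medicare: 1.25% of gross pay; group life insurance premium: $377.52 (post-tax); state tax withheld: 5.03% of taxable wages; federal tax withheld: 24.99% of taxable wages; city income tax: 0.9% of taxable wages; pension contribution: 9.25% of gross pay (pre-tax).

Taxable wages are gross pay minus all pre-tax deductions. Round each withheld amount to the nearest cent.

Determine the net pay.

$2464.03

403(b) contribution: $5417.10 × 0.0711 = $385.16
Pension contribution: $5417.10 × 0.0925 = $501.08
Pre-tax total = $385.16 + $501.08 = $886.24
Taxable wages = $5417.10 − $886.24 = $4530.86
State tax withheld: $4530.86 × 0.0503 = $227.90
Federal tax withheld: $4530.86 × 0.2499 = $1132.26
City income tax: $4530.86 × 0.009 = $40.78
Medicare: $5417.10 × 0.0125 = $67.71
Roth 401(k) contribution: $73.86
Group life insurance premium: $377.52
Garnishment: $5417.10 × 0.0271 = $146.80
(Employer's $117.20 toward Roth 401(k) contribution is not withheld from the employee.)
Total deductions = $385.16 + $501.08 + $227.90 + $1132.26 + $40.78 + $67.71 + $73.86 + $377.52 + $146.80 = $2953.07
Net pay = $5417.10 − $2953.07 = $2464.03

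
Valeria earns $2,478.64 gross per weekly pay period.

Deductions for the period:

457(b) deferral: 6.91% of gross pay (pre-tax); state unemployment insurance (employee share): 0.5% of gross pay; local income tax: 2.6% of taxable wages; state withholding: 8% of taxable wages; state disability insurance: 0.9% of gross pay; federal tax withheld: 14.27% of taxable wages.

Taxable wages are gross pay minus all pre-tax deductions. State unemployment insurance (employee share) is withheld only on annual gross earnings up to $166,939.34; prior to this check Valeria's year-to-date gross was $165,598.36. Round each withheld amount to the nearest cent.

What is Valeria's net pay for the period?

$1,704.52

457(b) deferral: $2,478.64 × 0.0691 = $171.27
Taxable wages = $2,478.64 − $171.27 = $2,307.37
Local income tax: $2,307.37 × 0.026 = $59.99
Federal tax withheld: $2,307.37 × 0.1427 = $329.26
State withholding: $2,307.37 × 0.08 = $184.59
State disability insurance: $2,478.64 × 0.009 = $22.31
State unemployment insurance (employee share): only $166,939.34 − $165,598.36 = $1,340.98 of this check is subject → $1,340.98 × 0.005 = $6.70
Total deductions = $171.27 + $59.99 + $329.26 + $184.59 + $22.31 + $6.70 = $774.12
Net pay = $2,478.64 − $774.12 = $1,704.52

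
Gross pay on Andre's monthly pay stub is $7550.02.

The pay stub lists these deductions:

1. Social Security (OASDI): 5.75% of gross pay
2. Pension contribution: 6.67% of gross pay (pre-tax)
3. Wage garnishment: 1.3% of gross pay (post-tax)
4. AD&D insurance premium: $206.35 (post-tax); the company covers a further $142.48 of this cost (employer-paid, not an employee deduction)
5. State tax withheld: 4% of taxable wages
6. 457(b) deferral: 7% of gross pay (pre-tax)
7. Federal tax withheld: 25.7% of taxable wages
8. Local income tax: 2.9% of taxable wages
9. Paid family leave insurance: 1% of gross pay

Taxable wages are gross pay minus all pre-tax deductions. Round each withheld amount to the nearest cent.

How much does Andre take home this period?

Pension contribution: $7550.02 × 0.0667 = $503.59
457(b) deferral: $7550.02 × 0.07 = $528.50
Pre-tax total = $503.59 + $528.50 = $1032.09
Taxable wages = $7550.02 − $1032.09 = $6517.93
State tax withheld: $6517.93 × 0.04 = $260.72
Federal tax withheld: $6517.93 × 0.257 = $1675.11
Local income tax: $6517.93 × 0.029 = $189.02
Paid family leave insurance: $7550.02 × 0.01 = $75.50
Social Security (OASDI): $7550.02 × 0.0575 = $434.13
Wage garnishment: $7550.02 × 0.013 = $98.15
AD&D insurance premium: $206.35
(Employer's $142.48 toward AD&D insurance premium is not withheld from the employee.)
Total deductions = $503.59 + $528.50 + $260.72 + $1675.11 + $189.02 + $75.50 + $434.13 + $98.15 + $206.35 = $3971.07
Net pay = $7550.02 − $3971.07 = $3578.95

$3578.95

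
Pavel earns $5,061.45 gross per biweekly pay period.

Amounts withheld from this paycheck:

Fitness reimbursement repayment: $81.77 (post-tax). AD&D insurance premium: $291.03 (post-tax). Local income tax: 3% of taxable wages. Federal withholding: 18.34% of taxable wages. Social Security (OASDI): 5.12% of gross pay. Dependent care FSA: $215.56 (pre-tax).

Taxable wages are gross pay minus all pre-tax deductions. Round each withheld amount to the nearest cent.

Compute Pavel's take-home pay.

Dependent care FSA: $215.56
Taxable wages = $5,061.45 − $215.56 = $4,845.89
Federal withholding: $4,845.89 × 0.1834 = $888.74
Local income tax: $4,845.89 × 0.03 = $145.38
Social Security (OASDI): $5,061.45 × 0.0512 = $259.15
AD&D insurance premium: $291.03
Fitness reimbursement repayment: $81.77
Total deductions = $215.56 + $888.74 + $145.38 + $259.15 + $291.03 + $81.77 = $1,881.63
Net pay = $5,061.45 − $1,881.63 = $3,179.82

$3,179.82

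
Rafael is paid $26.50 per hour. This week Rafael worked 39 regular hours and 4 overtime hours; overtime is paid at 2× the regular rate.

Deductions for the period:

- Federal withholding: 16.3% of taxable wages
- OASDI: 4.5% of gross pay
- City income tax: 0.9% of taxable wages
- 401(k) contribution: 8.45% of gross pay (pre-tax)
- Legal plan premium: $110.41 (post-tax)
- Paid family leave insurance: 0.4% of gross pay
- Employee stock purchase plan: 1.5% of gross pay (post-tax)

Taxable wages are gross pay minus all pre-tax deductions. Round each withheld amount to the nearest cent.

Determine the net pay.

Regular pay: 39 × $26.50 = $1033.50
Overtime pay: 4 × $26.50 × 2 = $212.00
Gross pay = $1033.50 + $212.00 = $1245.50
401(k) contribution: $1245.50 × 0.0845 = $105.24
Taxable wages = $1245.50 − $105.24 = $1140.26
Federal withholding: $1140.26 × 0.163 = $185.86
City income tax: $1140.26 × 0.009 = $10.26
OASDI: $1245.50 × 0.045 = $56.05
Paid family leave insurance: $1245.50 × 0.004 = $4.98
Employee stock purchase plan: $1245.50 × 0.015 = $18.68
Legal plan premium: $110.41
Total deductions = $105.24 + $185.86 + $10.26 + $56.05 + $4.98 + $18.68 + $110.41 = $491.48
Net pay = $1245.50 − $491.48 = $754.02

$754.02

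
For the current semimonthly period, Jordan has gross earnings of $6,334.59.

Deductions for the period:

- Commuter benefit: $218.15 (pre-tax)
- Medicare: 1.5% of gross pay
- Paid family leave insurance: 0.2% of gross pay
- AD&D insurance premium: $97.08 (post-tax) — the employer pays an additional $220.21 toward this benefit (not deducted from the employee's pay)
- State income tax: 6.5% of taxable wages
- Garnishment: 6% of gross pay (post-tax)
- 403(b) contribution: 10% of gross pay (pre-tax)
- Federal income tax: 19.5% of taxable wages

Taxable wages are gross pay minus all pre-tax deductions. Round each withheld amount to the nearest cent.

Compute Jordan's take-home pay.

Commuter benefit: $218.15
403(b) contribution: $6,334.59 × 0.1 = $633.46
Pre-tax total = $218.15 + $633.46 = $851.61
Taxable wages = $6,334.59 − $851.61 = $5,482.98
State income tax: $5,482.98 × 0.065 = $356.39
Federal income tax: $5,482.98 × 0.195 = $1,069.18
Medicare: $6,334.59 × 0.015 = $95.02
Paid family leave insurance: $6,334.59 × 0.002 = $12.67
Garnishment: $6,334.59 × 0.06 = $380.08
AD&D insurance premium: $97.08
(Employer's $220.21 toward AD&D insurance premium is not withheld from the employee.)
Total deductions = $218.15 + $633.46 + $356.39 + $1,069.18 + $95.02 + $12.67 + $380.08 + $97.08 = $2,862.03
Net pay = $6,334.59 − $2,862.03 = $3,472.56

$3,472.56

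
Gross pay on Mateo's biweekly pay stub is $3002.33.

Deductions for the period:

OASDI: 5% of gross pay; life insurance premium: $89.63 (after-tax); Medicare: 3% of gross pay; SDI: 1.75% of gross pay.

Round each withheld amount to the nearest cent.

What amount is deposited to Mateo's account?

$2619.97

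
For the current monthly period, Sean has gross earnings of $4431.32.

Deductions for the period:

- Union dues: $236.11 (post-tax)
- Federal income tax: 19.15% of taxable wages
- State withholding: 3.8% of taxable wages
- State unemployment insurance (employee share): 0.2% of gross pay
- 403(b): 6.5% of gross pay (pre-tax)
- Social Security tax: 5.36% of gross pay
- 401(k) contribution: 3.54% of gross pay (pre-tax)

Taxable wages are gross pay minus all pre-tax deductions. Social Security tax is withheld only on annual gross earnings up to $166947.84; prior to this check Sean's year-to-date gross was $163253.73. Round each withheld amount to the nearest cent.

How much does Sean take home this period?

$2628.56

403(b): $4431.32 × 0.065 = $288.04
401(k) contribution: $4431.32 × 0.0354 = $156.87
Pre-tax total = $288.04 + $156.87 = $444.91
Taxable wages = $4431.32 − $444.91 = $3986.41
Federal income tax: $3986.41 × 0.1915 = $763.40
State withholding: $3986.41 × 0.038 = $151.48
State unemployment insurance (employee share): $4431.32 × 0.002 = $8.86
Social Security tax: only $166947.84 − $163253.73 = $3694.11 of this check is subject → $3694.11 × 0.0536 = $198.00
Union dues: $236.11
Total deductions = $288.04 + $156.87 + $763.40 + $151.48 + $8.86 + $198.00 + $236.11 = $1802.76
Net pay = $4431.32 − $1802.76 = $2628.56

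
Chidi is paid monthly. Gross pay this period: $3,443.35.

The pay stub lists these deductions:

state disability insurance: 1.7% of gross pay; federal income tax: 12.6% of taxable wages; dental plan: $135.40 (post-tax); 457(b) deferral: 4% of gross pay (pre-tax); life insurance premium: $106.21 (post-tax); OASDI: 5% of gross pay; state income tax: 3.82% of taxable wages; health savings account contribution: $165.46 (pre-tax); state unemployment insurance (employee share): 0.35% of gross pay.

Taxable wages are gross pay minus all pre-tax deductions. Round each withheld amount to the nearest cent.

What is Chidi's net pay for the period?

457(b) deferral: $3,443.35 × 0.04 = $137.73
Health savings account contribution: $165.46
Pre-tax total = $137.73 + $165.46 = $303.19
Taxable wages = $3,443.35 − $303.19 = $3,140.16
Federal income tax: $3,140.16 × 0.126 = $395.66
State income tax: $3,140.16 × 0.0382 = $119.95
State unemployment insurance (employee share): $3,443.35 × 0.0035 = $12.05
OASDI: $3,443.35 × 0.05 = $172.17
State disability insurance: $3,443.35 × 0.017 = $58.54
Life insurance premium: $106.21
Dental plan: $135.40
Total deductions = $137.73 + $165.46 + $395.66 + $119.95 + $12.05 + $172.17 + $58.54 + $106.21 + $135.40 = $1,303.17
Net pay = $3,443.35 − $1,303.17 = $2,140.18

$2,140.18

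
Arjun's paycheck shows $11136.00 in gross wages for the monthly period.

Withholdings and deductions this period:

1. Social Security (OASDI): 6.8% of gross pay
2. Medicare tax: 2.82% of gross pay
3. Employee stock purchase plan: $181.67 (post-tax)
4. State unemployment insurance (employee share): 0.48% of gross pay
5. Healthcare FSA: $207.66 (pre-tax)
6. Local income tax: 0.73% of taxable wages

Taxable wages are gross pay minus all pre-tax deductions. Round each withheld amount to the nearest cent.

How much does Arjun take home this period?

Healthcare FSA: $207.66
Taxable wages = $11136.00 − $207.66 = $10928.34
Local income tax: $10928.34 × 0.0073 = $79.78
Medicare tax: $11136.00 × 0.0282 = $314.04
Social Security (OASDI): $11136.00 × 0.068 = $757.25
State unemployment insurance (employee share): $11136.00 × 0.0048 = $53.45
Employee stock purchase plan: $181.67
Total deductions = $207.66 + $79.78 + $314.04 + $757.25 + $53.45 + $181.67 = $1593.85
Net pay = $11136.00 − $1593.85 = $9542.15

$9542.15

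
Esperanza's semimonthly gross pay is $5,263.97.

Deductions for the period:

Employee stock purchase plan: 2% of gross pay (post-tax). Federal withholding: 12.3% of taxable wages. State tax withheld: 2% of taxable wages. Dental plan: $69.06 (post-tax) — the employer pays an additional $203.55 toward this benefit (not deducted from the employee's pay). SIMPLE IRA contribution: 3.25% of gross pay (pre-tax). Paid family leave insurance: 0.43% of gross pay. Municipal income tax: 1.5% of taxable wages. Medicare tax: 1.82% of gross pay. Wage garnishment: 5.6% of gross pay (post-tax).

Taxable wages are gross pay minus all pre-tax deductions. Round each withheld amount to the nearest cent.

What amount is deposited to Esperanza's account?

SIMPLE IRA contribution: $5,263.97 × 0.0325 = $171.08
Taxable wages = $5,263.97 − $171.08 = $5,092.89
Federal withholding: $5,092.89 × 0.123 = $626.43
Municipal income tax: $5,092.89 × 0.015 = $76.39
State tax withheld: $5,092.89 × 0.02 = $101.86
Medicare tax: $5,263.97 × 0.0182 = $95.80
Paid family leave insurance: $5,263.97 × 0.0043 = $22.64
Wage garnishment: $5,263.97 × 0.056 = $294.78
Employee stock purchase plan: $5,263.97 × 0.02 = $105.28
Dental plan: $69.06
(Employer's $203.55 toward dental plan is not withheld from the employee.)
Total deductions = $171.08 + $626.43 + $76.39 + $101.86 + $95.80 + $22.64 + $294.78 + $105.28 + $69.06 = $1,563.32
Net pay = $5,263.97 − $1,563.32 = $3,700.65

$3,700.65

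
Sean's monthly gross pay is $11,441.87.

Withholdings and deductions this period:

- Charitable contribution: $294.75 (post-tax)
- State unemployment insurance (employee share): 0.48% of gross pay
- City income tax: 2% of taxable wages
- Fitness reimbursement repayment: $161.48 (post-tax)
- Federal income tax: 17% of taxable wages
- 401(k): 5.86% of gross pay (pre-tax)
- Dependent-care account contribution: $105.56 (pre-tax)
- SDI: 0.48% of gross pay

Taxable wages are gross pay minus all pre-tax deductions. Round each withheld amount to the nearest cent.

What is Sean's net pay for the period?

$8,073.24

401(k): $11,441.87 × 0.0586 = $670.49
Dependent-care account contribution: $105.56
Pre-tax total = $670.49 + $105.56 = $776.05
Taxable wages = $11,441.87 − $776.05 = $10,665.82
Federal income tax: $10,665.82 × 0.17 = $1,813.19
City income tax: $10,665.82 × 0.02 = $213.32
State unemployment insurance (employee share): $11,441.87 × 0.0048 = $54.92
SDI: $11,441.87 × 0.0048 = $54.92
Charitable contribution: $294.75
Fitness reimbursement repayment: $161.48
Total deductions = $670.49 + $105.56 + $1,813.19 + $213.32 + $54.92 + $54.92 + $294.75 + $161.48 = $3,368.63
Net pay = $11,441.87 − $3,368.63 = $8,073.24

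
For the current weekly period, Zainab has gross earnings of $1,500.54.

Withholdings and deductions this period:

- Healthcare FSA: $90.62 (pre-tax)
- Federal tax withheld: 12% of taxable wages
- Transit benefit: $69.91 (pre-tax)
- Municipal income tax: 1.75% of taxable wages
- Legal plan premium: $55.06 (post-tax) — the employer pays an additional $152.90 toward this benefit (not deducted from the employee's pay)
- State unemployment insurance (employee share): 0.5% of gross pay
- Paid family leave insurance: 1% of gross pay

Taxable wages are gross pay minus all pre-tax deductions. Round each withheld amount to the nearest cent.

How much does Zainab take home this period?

$1,078.19

Transit benefit: $69.91
Healthcare FSA: $90.62
Pre-tax total = $69.91 + $90.62 = $160.53
Taxable wages = $1,500.54 − $160.53 = $1,340.01
Federal tax withheld: $1,340.01 × 0.12 = $160.80
Municipal income tax: $1,340.01 × 0.0175 = $23.45
State unemployment insurance (employee share): $1,500.54 × 0.005 = $7.50
Paid family leave insurance: $1,500.54 × 0.01 = $15.01
Legal plan premium: $55.06
(Employer's $152.90 toward legal plan premium is not withheld from the employee.)
Total deductions = $69.91 + $90.62 + $160.80 + $23.45 + $7.50 + $15.01 + $55.06 = $422.35
Net pay = $1,500.54 − $422.35 = $1,078.19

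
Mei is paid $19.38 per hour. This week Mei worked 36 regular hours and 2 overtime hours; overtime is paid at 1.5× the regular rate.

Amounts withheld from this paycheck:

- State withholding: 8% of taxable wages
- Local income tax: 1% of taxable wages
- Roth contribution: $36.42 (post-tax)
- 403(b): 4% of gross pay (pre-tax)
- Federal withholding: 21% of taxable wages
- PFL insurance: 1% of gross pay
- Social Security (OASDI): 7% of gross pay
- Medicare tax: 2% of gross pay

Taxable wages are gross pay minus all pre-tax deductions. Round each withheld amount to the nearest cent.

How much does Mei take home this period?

$395.90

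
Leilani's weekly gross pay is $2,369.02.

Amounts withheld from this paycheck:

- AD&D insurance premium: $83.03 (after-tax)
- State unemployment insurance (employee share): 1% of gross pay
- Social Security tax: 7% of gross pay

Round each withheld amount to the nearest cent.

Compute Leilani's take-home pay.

$2,096.47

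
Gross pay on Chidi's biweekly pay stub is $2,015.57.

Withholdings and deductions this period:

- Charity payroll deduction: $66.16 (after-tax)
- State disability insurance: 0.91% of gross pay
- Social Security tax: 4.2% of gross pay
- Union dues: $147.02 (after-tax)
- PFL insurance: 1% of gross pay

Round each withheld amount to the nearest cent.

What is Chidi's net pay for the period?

PFL insurance: $2,015.57 × 0.01 = $20.16
Social Security tax: $2,015.57 × 0.042 = $84.65
State disability insurance: $2,015.57 × 0.0091 = $18.34
Union dues: $147.02
Charity payroll deduction: $66.16
Total deductions = $20.16 + $84.65 + $18.34 + $147.02 + $66.16 = $336.33
Net pay = $2,015.57 − $336.33 = $1,679.24

$1,679.24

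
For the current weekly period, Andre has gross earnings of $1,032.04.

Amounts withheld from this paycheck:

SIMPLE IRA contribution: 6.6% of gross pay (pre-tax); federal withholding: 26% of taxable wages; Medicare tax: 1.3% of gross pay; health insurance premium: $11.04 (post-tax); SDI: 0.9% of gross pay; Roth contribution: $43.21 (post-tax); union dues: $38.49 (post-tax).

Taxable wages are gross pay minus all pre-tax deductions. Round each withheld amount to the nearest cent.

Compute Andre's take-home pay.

$597.86

SIMPLE IRA contribution: $1,032.04 × 0.066 = $68.11
Taxable wages = $1,032.04 − $68.11 = $963.93
Federal withholding: $963.93 × 0.26 = $250.62
SDI: $1,032.04 × 0.009 = $9.29
Medicare tax: $1,032.04 × 0.013 = $13.42
Union dues: $38.49
Roth contribution: $43.21
Health insurance premium: $11.04
Total deductions = $68.11 + $250.62 + $9.29 + $13.42 + $38.49 + $43.21 + $11.04 = $434.18
Net pay = $1,032.04 − $434.18 = $597.86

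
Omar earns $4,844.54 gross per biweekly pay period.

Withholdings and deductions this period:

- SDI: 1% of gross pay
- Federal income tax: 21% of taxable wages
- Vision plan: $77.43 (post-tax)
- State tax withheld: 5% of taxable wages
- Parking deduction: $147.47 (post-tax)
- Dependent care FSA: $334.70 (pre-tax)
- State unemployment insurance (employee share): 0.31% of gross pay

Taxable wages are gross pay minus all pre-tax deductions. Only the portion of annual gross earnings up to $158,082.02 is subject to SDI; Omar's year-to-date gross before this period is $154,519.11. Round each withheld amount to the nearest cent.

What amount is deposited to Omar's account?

Dependent care FSA: $334.70
Taxable wages = $4,844.54 − $334.70 = $4,509.84
Federal income tax: $4,509.84 × 0.21 = $947.07
State tax withheld: $4,509.84 × 0.05 = $225.49
SDI: only $158,082.02 − $154,519.11 = $3,562.91 of this check is subject → $3,562.91 × 0.01 = $35.63
State unemployment insurance (employee share): $4,844.54 × 0.0031 = $15.02
Parking deduction: $147.47
Vision plan: $77.43
Total deductions = $334.70 + $947.07 + $225.49 + $35.63 + $15.02 + $147.47 + $77.43 = $1,782.81
Net pay = $4,844.54 − $1,782.81 = $3,061.73

$3,061.73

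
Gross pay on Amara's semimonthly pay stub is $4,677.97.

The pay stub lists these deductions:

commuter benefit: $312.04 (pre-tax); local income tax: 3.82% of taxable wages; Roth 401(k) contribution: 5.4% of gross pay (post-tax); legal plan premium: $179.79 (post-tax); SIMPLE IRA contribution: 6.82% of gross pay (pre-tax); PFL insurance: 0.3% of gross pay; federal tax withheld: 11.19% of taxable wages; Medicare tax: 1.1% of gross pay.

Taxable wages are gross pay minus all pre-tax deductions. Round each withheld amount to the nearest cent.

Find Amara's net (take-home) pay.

$2,941.56

SIMPLE IRA contribution: $4,677.97 × 0.0682 = $319.04
Commuter benefit: $312.04
Pre-tax total = $319.04 + $312.04 = $631.08
Taxable wages = $4,677.97 − $631.08 = $4,046.89
Federal tax withheld: $4,046.89 × 0.1119 = $452.85
Local income tax: $4,046.89 × 0.0382 = $154.59
Medicare tax: $4,677.97 × 0.011 = $51.46
PFL insurance: $4,677.97 × 0.003 = $14.03
Roth 401(k) contribution: $4,677.97 × 0.054 = $252.61
Legal plan premium: $179.79
Total deductions = $319.04 + $312.04 + $452.85 + $154.59 + $51.46 + $14.03 + $252.61 + $179.79 = $1,736.41
Net pay = $4,677.97 − $1,736.41 = $2,941.56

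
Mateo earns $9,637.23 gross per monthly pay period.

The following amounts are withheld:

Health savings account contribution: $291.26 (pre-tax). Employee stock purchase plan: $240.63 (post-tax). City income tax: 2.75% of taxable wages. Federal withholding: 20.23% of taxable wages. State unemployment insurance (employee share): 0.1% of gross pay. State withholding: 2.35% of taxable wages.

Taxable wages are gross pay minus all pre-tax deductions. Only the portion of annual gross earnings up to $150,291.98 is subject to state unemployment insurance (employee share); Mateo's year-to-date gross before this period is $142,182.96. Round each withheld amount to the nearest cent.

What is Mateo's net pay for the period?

Health savings account contribution: $291.26
Taxable wages = $9,637.23 − $291.26 = $9,345.97
State withholding: $9,345.97 × 0.0235 = $219.63
City income tax: $9,345.97 × 0.0275 = $257.01
Federal withholding: $9,345.97 × 0.2023 = $1,890.69
State unemployment insurance (employee share): only $150,291.98 − $142,182.96 = $8,109.02 of this check is subject → $8,109.02 × 0.001 = $8.11
Employee stock purchase plan: $240.63
Total deductions = $291.26 + $219.63 + $257.01 + $1,890.69 + $8.11 + $240.63 = $2,907.33
Net pay = $9,637.23 − $2,907.33 = $6,729.90

$6,729.90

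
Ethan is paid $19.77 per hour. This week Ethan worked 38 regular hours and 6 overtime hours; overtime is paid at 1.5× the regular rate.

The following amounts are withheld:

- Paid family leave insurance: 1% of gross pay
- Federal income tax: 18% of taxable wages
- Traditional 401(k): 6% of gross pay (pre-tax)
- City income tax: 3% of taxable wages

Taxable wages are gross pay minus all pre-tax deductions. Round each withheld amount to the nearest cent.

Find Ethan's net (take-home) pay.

$680.73

Regular pay: 38 × $19.77 = $751.26
Overtime pay: 6 × $19.77 × 1.5 = $177.93
Gross pay = $751.26 + $177.93 = $929.19
Traditional 401(k): $929.19 × 0.06 = $55.75
Taxable wages = $929.19 − $55.75 = $873.44
Federal income tax: $873.44 × 0.18 = $157.22
City income tax: $873.44 × 0.03 = $26.20
Paid family leave insurance: $929.19 × 0.01 = $9.29
Total deductions = $55.75 + $157.22 + $26.20 + $9.29 = $248.46
Net pay = $929.19 − $248.46 = $680.73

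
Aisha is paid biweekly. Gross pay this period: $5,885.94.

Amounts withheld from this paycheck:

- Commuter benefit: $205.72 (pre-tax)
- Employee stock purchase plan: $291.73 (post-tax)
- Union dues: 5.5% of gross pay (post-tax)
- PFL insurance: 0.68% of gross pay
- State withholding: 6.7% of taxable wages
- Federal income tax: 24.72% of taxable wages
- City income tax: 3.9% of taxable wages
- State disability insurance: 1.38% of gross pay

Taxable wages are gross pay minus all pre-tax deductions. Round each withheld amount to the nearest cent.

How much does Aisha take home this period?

Commuter benefit: $205.72
Taxable wages = $5,885.94 − $205.72 = $5,680.22
State withholding: $5,680.22 × 0.067 = $380.57
Federal income tax: $5,680.22 × 0.2472 = $1,404.15
City income tax: $5,680.22 × 0.039 = $221.53
State disability insurance: $5,885.94 × 0.0138 = $81.23
PFL insurance: $5,885.94 × 0.0068 = $40.02
Employee stock purchase plan: $291.73
Union dues: $5,885.94 × 0.055 = $323.73
Total deductions = $205.72 + $380.57 + $1,404.15 + $221.53 + $81.23 + $40.02 + $291.73 + $323.73 = $2,948.68
Net pay = $5,885.94 − $2,948.68 = $2,937.26

$2,937.26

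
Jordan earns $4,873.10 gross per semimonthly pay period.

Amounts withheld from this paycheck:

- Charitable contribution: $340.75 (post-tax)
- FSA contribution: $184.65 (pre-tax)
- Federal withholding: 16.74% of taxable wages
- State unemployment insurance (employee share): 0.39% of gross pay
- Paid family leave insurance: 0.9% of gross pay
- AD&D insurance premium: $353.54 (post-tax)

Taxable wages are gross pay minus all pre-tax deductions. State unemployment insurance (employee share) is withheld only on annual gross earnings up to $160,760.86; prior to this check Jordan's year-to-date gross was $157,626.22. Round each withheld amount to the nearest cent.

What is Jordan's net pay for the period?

$3,153.22

FSA contribution: $184.65
Taxable wages = $4,873.10 − $184.65 = $4,688.45
Federal withholding: $4,688.45 × 0.1674 = $784.85
Paid family leave insurance: $4,873.10 × 0.009 = $43.86
State unemployment insurance (employee share): only $160,760.86 − $157,626.22 = $3,134.64 of this check is subject → $3,134.64 × 0.0039 = $12.23
Charitable contribution: $340.75
AD&D insurance premium: $353.54
Total deductions = $184.65 + $784.85 + $43.86 + $12.23 + $340.75 + $353.54 = $1,719.88
Net pay = $4,873.10 − $1,719.88 = $3,153.22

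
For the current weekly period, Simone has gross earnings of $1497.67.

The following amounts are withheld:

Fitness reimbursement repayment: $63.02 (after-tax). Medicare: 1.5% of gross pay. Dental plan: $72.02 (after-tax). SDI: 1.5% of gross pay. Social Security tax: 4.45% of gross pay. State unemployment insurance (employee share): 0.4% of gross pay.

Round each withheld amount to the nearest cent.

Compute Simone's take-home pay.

$1245.05

Social Security tax: $1497.67 × 0.0445 = $66.65
State unemployment insurance (employee share): $1497.67 × 0.004 = $5.99
Medicare: $1497.67 × 0.015 = $22.47
SDI: $1497.67 × 0.015 = $22.47
Fitness reimbursement repayment: $63.02
Dental plan: $72.02
Total deductions = $66.65 + $5.99 + $22.47 + $22.47 + $63.02 + $72.02 = $252.62
Net pay = $1497.67 − $252.62 = $1245.05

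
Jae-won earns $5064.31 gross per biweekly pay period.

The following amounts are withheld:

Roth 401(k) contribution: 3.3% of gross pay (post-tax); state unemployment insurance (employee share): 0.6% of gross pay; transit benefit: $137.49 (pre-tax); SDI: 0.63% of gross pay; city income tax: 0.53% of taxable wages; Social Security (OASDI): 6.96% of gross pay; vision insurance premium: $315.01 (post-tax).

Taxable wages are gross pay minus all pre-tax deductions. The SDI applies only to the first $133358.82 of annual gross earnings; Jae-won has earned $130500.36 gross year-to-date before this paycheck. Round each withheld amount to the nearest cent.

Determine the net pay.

$4017.70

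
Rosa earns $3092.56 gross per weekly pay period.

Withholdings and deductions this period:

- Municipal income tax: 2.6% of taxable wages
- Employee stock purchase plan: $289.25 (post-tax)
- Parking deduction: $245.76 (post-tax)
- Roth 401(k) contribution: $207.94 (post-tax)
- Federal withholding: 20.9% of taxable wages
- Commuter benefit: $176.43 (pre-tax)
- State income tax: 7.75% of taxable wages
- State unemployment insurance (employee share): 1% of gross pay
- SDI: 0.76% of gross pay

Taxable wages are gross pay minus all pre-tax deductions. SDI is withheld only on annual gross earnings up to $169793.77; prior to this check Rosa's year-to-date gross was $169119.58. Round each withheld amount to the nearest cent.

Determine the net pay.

Commuter benefit: $176.43
Taxable wages = $3092.56 − $176.43 = $2916.13
State income tax: $2916.13 × 0.0775 = $226.00
Federal withholding: $2916.13 × 0.209 = $609.47
Municipal income tax: $2916.13 × 0.026 = $75.82
State unemployment insurance (employee share): $3092.56 × 0.01 = $30.93
SDI: only $169793.77 − $169119.58 = $674.19 of this check is subject → $674.19 × 0.0076 = $5.12
Employee stock purchase plan: $289.25
Parking deduction: $245.76
Roth 401(k) contribution: $207.94
Total deductions = $176.43 + $226.00 + $609.47 + $75.82 + $30.93 + $5.12 + $289.25 + $245.76 + $207.94 = $1866.72
Net pay = $3092.56 − $1866.72 = $1225.84

$1225.84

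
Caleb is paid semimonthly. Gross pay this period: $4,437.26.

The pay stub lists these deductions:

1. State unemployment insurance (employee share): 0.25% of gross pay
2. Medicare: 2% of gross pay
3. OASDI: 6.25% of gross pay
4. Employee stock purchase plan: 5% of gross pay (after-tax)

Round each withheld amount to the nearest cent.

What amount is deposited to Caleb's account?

Medicare: $4,437.26 × 0.02 = $88.75
State unemployment insurance (employee share): $4,437.26 × 0.0025 = $11.09
OASDI: $4,437.26 × 0.0625 = $277.33
Employee stock purchase plan: $4,437.26 × 0.05 = $221.86
Total deductions = $88.75 + $11.09 + $277.33 + $221.86 = $599.03
Net pay = $4,437.26 − $599.03 = $3,838.23

$3,838.23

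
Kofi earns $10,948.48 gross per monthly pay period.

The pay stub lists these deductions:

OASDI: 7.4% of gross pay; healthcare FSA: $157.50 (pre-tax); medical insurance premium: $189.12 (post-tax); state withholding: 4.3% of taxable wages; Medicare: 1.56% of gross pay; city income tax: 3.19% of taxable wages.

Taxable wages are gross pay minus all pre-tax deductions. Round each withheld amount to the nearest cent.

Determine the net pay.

$8,812.63

Healthcare FSA: $157.50
Taxable wages = $10,948.48 − $157.50 = $10,790.98
State withholding: $10,790.98 × 0.043 = $464.01
City income tax: $10,790.98 × 0.0319 = $344.23
OASDI: $10,948.48 × 0.074 = $810.19
Medicare: $10,948.48 × 0.0156 = $170.80
Medical insurance premium: $189.12
Total deductions = $157.50 + $464.01 + $344.23 + $810.19 + $170.80 + $189.12 = $2,135.85
Net pay = $10,948.48 − $2,135.85 = $8,812.63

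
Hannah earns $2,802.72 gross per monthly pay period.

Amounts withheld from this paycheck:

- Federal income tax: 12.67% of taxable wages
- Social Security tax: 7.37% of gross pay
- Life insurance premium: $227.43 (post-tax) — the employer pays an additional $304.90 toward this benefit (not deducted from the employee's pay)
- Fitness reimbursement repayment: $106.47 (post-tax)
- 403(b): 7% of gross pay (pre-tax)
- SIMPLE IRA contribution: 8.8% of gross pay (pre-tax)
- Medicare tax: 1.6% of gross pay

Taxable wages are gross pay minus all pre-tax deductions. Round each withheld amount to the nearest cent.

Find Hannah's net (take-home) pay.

SIMPLE IRA contribution: $2,802.72 × 0.088 = $246.64
403(b): $2,802.72 × 0.07 = $196.19
Pre-tax total = $246.64 + $196.19 = $442.83
Taxable wages = $2,802.72 − $442.83 = $2,359.89
Federal income tax: $2,359.89 × 0.1267 = $299.00
Social Security tax: $2,802.72 × 0.0737 = $206.56
Medicare tax: $2,802.72 × 0.016 = $44.84
Life insurance premium: $227.43
Fitness reimbursement repayment: $106.47
(Employer's $304.90 toward life insurance premium is not withheld from the employee.)
Total deductions = $246.64 + $196.19 + $299.00 + $206.56 + $44.84 + $227.43 + $106.47 = $1,327.13
Net pay = $2,802.72 − $1,327.13 = $1,475.59

$1,475.59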